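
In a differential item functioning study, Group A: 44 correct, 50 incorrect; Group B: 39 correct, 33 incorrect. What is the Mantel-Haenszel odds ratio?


Odds_A = 44/50 = 0.88
Odds_B = 39/33 = 1.1818
OR = Odds_A / Odds_B = 0.88 / 1.1818
Exactly, OR = (44 * 33) / (50 * 39) = 1452 / 1950
OR = 0.7446

0.7446


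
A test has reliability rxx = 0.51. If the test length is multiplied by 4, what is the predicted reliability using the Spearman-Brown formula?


r_new = (n * rxx) / (1 + (n-1) * rxx)
r_new = (4 * 0.51) / (1 + 3 * 0.51)
r_new = 2.04 / 2.53
r_new = 0.8063

0.8063


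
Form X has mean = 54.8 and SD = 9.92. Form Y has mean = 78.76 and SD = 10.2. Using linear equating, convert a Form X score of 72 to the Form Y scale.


slope = SD_Y / SD_X = 10.2 / 9.92 ~ 1.0282
intercept = mean_Y - slope * mean_X = 78.76 - (10.2 / 9.92) * 54.8 ~ 22.4132
Y = slope * X + intercept. To avoid rounding drift from the rounded slope/intercept, evaluate the equivalent form Y = mean_Y + SD_Y * (X - mean_X) / SD_X at full precision:
Y = 78.76 + 10.2 * (72 - 54.8) / 9.92
Y = 78.76 + 10.2 * 17.2 / 9.92
Y = 78.76 + 175.44 / 9.92
Y = 78.76 + 17.6855
Y = 96.4455

96.4455


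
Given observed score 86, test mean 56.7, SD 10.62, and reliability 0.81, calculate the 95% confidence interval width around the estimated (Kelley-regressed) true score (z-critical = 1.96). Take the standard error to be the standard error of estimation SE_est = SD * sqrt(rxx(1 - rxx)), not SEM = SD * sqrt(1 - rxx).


True score estimate = 0.81*86 + 0.19*56.7 = 80.433
SE_est = SD * sqrt(rxx * (1 - rxx)) = 10.62 * sqrt(0.81 * 0.19) = 10.62 * sqrt(0.1539) = 4.166236
CI = T_est +/- z * SE_est, so width = 2 * z * SE_est = 2 * 1.96 * 4.166236
Width = 16.3316

16.3316


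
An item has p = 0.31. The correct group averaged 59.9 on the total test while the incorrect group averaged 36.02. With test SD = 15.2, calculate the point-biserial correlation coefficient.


q = 1 - p = 0.69
rpb = ((M1 - M0) / SD) * sqrt(p * q)
rpb = ((59.9 - 36.02) / 15.2) * sqrt(0.31 * 0.69)
rpb = 0.7266

0.7266


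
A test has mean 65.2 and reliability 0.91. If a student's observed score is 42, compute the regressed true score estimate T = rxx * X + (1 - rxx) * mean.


T_est = rxx * X + (1 - rxx) * mean
T_est = 0.91 * 42 + 0.09 * 65.2
T_est = 38.22 + 5.868
T_est = 44.088

44.088


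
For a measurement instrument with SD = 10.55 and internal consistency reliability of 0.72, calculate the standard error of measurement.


SEM = SD * sqrt(1 - rxx)
SEM = 10.55 * sqrt(1 - 0.72)
SEM = 10.55 * sqrt(0.28) = 10.55 * 0.52915
SEM = 5.5825

5.5825


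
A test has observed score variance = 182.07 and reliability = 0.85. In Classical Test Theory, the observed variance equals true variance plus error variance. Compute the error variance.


var_true = rxx * var_obs = 0.85 * 182.07 = 154.7595
var_error = var_obs - var_true
var_error = 182.07 - 154.7595
var_error = 27.3105

27.3105


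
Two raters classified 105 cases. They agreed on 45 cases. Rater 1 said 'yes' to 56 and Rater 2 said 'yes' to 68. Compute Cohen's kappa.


P_o = 45/105 = 0.428571
P_e = (56*68 + 49*37) / 11025 = 0.509841
kappa = (P_o - P_e) / (1 - P_e)
kappa = (0.428571 - 0.509841) / (1 - 0.509841)
kappa = -0.1658

-0.1658


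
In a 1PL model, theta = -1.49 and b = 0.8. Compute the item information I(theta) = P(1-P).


P = 1/(1+exp(-(-1.49-0.8))) = 0.092
I = P*(1-P) = 0.092 * 0.908
I = 0.0835

0.0835


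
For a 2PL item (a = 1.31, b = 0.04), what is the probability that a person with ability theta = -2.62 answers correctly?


a*(theta - b) = 1.31 * (-2.62 - 0.04) = -3.4846
exp(--3.4846) = 32.6094
P = 1 / (1 + 32.6094)
P = 0.0298

0.0298


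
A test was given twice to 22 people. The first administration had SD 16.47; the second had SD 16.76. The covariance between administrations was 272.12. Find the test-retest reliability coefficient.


r = cov(X,Y) / (SD_X * SD_Y)
r = 272.12 / (16.47 * 16.76)
r = 272.12 / 276.0372
r = 0.9858

0.9858


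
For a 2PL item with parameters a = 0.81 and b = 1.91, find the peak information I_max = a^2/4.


For 2PL, max info at theta = b = 1.91
I_max = a^2 / 4 = 0.81^2 / 4
= 0.6561 / 4
I_max = 0.164

0.164


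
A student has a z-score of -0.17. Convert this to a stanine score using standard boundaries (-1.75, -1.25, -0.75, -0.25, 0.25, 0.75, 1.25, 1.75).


Stanine boundaries: [-1.75, -1.25, -0.75, -0.25, 0.25, 0.75, 1.25, 1.75]
z = -0.17
Check each boundary:
  z >= -1.75 -> could be stanine 2
  z >= -1.25 -> could be stanine 3
  z >= -0.75 -> could be stanine 4
  z >= -0.25 -> could be stanine 5
  z < 0.25
  z < 0.75
  z < 1.25
  z < 1.75
Highest qualifying boundary gives stanine = 5

5


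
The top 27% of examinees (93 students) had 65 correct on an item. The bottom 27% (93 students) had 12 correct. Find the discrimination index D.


p_upper = 65/93 = 0.6989
p_lower = 12/93 = 0.129
D = 0.6989 - 0.129 = 0.5699

0.5699


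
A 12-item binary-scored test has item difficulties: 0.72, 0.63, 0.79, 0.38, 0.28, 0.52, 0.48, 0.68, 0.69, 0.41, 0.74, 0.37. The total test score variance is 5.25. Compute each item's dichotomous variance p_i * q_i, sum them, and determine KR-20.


For each item, compute p_i * q_i:
  Item 1: 0.72 * 0.28 = 0.2016
  Item 2: 0.63 * 0.37 = 0.2331
  Item 3: 0.79 * 0.21 = 0.1659
  Item 4: 0.38 * 0.62 = 0.2356
  Item 5: 0.28 * 0.72 = 0.2016
  Item 6: 0.52 * 0.48 = 0.2496
  Item 7: 0.48 * 0.52 = 0.2496
  Item 8: 0.68 * 0.32 = 0.2176
  Item 9: 0.69 * 0.31 = 0.2139
  Item 10: 0.41 * 0.59 = 0.2419
  Item 11: 0.74 * 0.26 = 0.1924
  Item 12: 0.37 * 0.63 = 0.2331
Sum(p_i * q_i) = 0.2016 + 0.2331 + 0.1659 + 0.2356 + 0.2016 + 0.2496 + 0.2496 + 0.2176 + 0.2139 + 0.2419 + 0.1924 + 0.2331 = 2.6359
KR-20 = (k/(k-1)) * (1 - Sum(p_i*q_i) / Var_total)
= (12/11) * (1 - 2.6359/5.25)
= 1.0909 * 0.4979
KR-20 = 0.5432

0.5432


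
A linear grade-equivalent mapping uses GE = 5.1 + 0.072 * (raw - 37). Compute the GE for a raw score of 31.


raw - median = 31 - 37 = -6
slope * diff = 0.072 * -6 = -0.432
GE = 5.1 + -0.432
GE = 4.668

4.668


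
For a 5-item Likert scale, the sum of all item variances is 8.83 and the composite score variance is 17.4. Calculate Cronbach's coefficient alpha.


alpha = (k/(k-1)) * (1 - sum(si^2)/s_total^2)
= (5/4) * (1 - 8.83/17.4)
alpha = 0.6157

0.6157


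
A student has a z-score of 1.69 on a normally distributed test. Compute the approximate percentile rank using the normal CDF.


CDF(z) = 0.5 * (1 + erf(z/sqrt(2)))
erf(1.195) = 0.909
CDF = 0.9545
Percentile rank = 0.9545 * 100 = 95.45

95.45


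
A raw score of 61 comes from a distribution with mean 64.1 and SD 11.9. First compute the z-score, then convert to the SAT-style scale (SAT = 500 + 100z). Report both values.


z = (X - mean) / SD = (61 - 64.1) / 11.9
z = -3.1 / 11.9
z = -0.2605
SAT-scale = SAT = 500 + 100z
Carry z at full precision (z = -3.1 / 11.9) into the conversion:
SAT-scale = 500 + 100 * (-3.1 / 11.9) = 500 + -310 / 11.9
SAT-scale = 500 + -26.0504
SAT-scale = 473.9496

473.9496


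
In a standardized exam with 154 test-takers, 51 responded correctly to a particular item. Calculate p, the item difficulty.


Item difficulty p = number correct / total examinees
p = 51 / 154
p = 0.3312

0.3312


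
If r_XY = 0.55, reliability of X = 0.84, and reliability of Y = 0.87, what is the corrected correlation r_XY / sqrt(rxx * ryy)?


r_corrected = rxy / sqrt(rxx * ryy)
= 0.55 / sqrt(0.84 * 0.87)
= 0.55 / sqrt(0.7308)
= 0.55 / 0.854868
r_corrected = 0.6434

0.6434


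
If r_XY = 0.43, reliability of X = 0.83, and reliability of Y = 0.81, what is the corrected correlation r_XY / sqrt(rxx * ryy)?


r_corrected = rxy / sqrt(rxx * ryy)
= 0.43 / sqrt(0.83 * 0.81)
= 0.43 / sqrt(0.6723)
= 0.43 / 0.819939
r_corrected = 0.5244

0.5244


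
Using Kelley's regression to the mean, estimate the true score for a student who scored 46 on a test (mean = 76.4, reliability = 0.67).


T_est = rxx * X + (1 - rxx) * mean
T_est = 0.67 * 46 + 0.33 * 76.4
T_est = 30.82 + 25.212
T_est = 56.032

56.032


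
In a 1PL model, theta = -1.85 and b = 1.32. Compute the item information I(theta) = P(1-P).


P = 1/(1+exp(-(-1.85-1.32))) = 0.0403
I = P*(1-P) = 0.0403 * 0.9597
I = 0.0387

0.0387


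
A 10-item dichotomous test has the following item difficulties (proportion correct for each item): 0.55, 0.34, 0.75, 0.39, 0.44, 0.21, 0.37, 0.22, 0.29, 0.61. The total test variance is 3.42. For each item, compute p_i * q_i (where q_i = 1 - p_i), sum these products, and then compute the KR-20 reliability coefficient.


For each item, compute p_i * q_i:
  Item 1: 0.55 * 0.45 = 0.2475
  Item 2: 0.34 * 0.66 = 0.2244
  Item 3: 0.75 * 0.25 = 0.1875
  Item 4: 0.39 * 0.61 = 0.2379
  Item 5: 0.44 * 0.56 = 0.2464
  Item 6: 0.21 * 0.79 = 0.1659
  Item 7: 0.37 * 0.63 = 0.2331
  Item 8: 0.22 * 0.78 = 0.1716
  Item 9: 0.29 * 0.71 = 0.2059
  Item 10: 0.61 * 0.39 = 0.2379
Sum(p_i * q_i) = 0.2475 + 0.2244 + 0.1875 + 0.2379 + 0.2464 + 0.1659 + 0.2331 + 0.1716 + 0.2059 + 0.2379 = 2.1581
KR-20 = (k/(k-1)) * (1 - Sum(p_i*q_i) / Var_total)
= (10/9) * (1 - 2.1581/3.42)
= 1.1111 * 0.369
KR-20 = 0.41

0.41


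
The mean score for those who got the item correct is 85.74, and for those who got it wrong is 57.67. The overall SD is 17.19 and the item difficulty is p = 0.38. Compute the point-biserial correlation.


q = 1 - p = 0.62
rpb = ((M1 - M0) / SD) * sqrt(p * q)
rpb = ((85.74 - 57.67) / 17.19) * sqrt(0.38 * 0.62)
rpb = 0.7926

0.7926


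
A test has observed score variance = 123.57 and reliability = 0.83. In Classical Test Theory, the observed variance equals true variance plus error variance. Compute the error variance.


var_true = rxx * var_obs = 0.83 * 123.57 = 102.5631
var_error = var_obs - var_true
var_error = 123.57 - 102.5631
var_error = 21.0069

21.0069


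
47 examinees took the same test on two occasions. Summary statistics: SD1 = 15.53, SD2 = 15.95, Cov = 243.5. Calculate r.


r = cov(X,Y) / (SD_X * SD_Y)
r = 243.5 / (15.53 * 15.95)
r = 243.5 / 247.7035
r = 0.983

0.983


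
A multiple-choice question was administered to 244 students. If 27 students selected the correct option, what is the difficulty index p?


Item difficulty p = number correct / total examinees
p = 27 / 244
p = 0.1107

0.1107


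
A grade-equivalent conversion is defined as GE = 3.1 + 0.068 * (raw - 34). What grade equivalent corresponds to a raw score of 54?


raw - median = 54 - 34 = 20
slope * diff = 0.068 * 20 = 1.36
GE = 3.1 + 1.36
GE = 4.46

4.46


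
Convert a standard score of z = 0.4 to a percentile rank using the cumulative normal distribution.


CDF(z) = 0.5 * (1 + erf(z/sqrt(2)))
erf(0.2828) = 0.3108
CDF = 0.6554
Percentile rank = 0.6554 * 100 = 65.54

65.54


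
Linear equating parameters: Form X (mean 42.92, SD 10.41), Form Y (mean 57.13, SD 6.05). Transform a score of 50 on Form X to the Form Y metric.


slope = SD_Y / SD_X = 6.05 / 10.41 ~ 0.5812
intercept = mean_Y - slope * mean_X = 57.13 - (6.05 / 10.41) * 42.92 ~ 32.1861
Y = slope * X + intercept. To avoid rounding drift from the rounded slope/intercept, evaluate the equivalent form Y = mean_Y + SD_Y * (X - mean_X) / SD_X at full precision:
Y = 57.13 + 6.05 * (50 - 42.92) / 10.41
Y = 57.13 + 6.05 * 7.08 / 10.41
Y = 57.13 + 42.834 / 10.41
Y = 57.13 + 4.1147
Y = 61.2447

61.2447


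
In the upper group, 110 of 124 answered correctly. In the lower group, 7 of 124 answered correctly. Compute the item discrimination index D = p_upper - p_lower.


p_upper = 110/124 = 0.8871
p_lower = 7/124 = 0.0565
D = 0.8871 - 0.0565 = 0.8306

0.8306


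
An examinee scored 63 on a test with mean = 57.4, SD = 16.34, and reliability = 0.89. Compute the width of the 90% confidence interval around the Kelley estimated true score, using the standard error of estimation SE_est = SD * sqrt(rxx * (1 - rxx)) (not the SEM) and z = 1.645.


True score estimate = 0.89*63 + 0.11*57.4 = 62.384
SE_est = SD * sqrt(rxx * (1 - rxx)) = 16.34 * sqrt(0.89 * 0.11) = 16.34 * sqrt(0.0979) = 5.112619
CI = T_est +/- z * SE_est, so width = 2 * z * SE_est = 2 * 1.645 * 5.112619
Width = 16.8205

16.8205


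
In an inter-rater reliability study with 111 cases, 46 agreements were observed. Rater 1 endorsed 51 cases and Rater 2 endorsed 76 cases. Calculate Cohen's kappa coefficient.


P_o = 46/111 = 0.414414
P_e = (51*76 + 60*35) / 12321 = 0.485026
kappa = (P_o - P_e) / (1 - P_e)
kappa = (0.414414 - 0.485026) / (1 - 0.485026)
kappa = -0.1371

-0.1371


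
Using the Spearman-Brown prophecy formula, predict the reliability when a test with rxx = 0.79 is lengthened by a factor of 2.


r_new = (n * rxx) / (1 + (n-1) * rxx)
r_new = (2 * 0.79) / (1 + 1 * 0.79)
r_new = 1.58 / 1.79
r_new = 0.8827

0.8827


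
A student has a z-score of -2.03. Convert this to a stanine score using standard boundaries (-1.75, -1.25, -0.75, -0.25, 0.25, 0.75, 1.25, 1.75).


Stanine boundaries: [-1.75, -1.25, -0.75, -0.25, 0.25, 0.75, 1.25, 1.75]
z = -2.03
Check each boundary:
  z < -1.75
  z < -1.25
  z < -0.75
  z < -0.25
  z < 0.25
  z < 0.75
  z < 1.25
  z < 1.75
Highest qualifying boundary gives stanine = 1

1


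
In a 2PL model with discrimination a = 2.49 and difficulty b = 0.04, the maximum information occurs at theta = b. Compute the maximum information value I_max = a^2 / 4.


For 2PL, max info at theta = b = 0.04
I_max = a^2 / 4 = 2.49^2 / 4
= 6.2001 / 4
I_max = 1.55

1.55


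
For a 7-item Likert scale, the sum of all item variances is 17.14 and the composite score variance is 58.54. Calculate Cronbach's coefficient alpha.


alpha = (k/(k-1)) * (1 - sum(si^2)/s_total^2)
= (7/6) * (1 - 17.14/58.54)
alpha = 0.8251

0.8251


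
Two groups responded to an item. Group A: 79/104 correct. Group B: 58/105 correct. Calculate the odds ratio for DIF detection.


Odds_A = 79/25 = 3.16
Odds_B = 58/47 = 1.234
OR = Odds_A / Odds_B = 3.16 / 1.234
Exactly, OR = (79 * 47) / (25 * 58) = 3713 / 1450
OR = 2.5607

2.5607


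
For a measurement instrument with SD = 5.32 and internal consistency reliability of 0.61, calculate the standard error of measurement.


SEM = SD * sqrt(1 - rxx)
SEM = 5.32 * sqrt(1 - 0.61)
SEM = 5.32 * sqrt(0.39) = 5.32 * 0.6245
SEM = 3.3223

3.3223


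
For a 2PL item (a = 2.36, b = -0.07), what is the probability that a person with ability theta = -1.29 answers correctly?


a*(theta - b) = 2.36 * (-1.29 - -0.07) = -2.8792
exp(--2.8792) = 17.8
P = 1 / (1 + 17.8)
P = 0.0532

0.0532


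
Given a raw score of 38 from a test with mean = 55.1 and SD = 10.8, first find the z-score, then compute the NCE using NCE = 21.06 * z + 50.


z = (X - mean) / SD = (38 - 55.1) / 10.8
z = -17.1 / 10.8
z = -1.5833
NCE = NCE = 21.06z + 50
Carry z at full precision (z = -17.1 / 10.8) into the conversion:
NCE = 21.06 * (-17.1 / 10.8) + 50 = -360.126 / 10.8 + 50
NCE = -33.345 + 50
NCE = 16.655

16.655


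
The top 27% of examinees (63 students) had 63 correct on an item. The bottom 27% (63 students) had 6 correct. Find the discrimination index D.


p_upper = 63/63 = 1.0
p_lower = 6/63 = 0.0952
D = 1.0 - 0.0952 = 0.9048

0.9048


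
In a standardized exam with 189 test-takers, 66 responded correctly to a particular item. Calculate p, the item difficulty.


Item difficulty p = number correct / total examinees
p = 66 / 189
p = 0.3492

0.3492


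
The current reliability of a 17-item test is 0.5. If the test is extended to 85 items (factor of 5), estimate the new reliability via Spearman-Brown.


r_new = (n * rxx) / (1 + (n-1) * rxx)
r_new = (5 * 0.5) / (1 + 4 * 0.5)
r_new = 2.5 / 3.0
r_new = 0.8333

0.8333


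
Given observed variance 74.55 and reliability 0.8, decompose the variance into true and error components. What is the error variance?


var_true = rxx * var_obs = 0.8 * 74.55 = 59.64
var_error = var_obs - var_true
var_error = 74.55 - 59.64
var_error = 14.91

14.91


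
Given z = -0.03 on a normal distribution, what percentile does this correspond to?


CDF(z) = 0.5 * (1 + erf(z/sqrt(2)))
erf(-0.0212) = -0.0239
CDF = 0.488
Percentile rank = 0.488 * 100 = 48.8

48.8


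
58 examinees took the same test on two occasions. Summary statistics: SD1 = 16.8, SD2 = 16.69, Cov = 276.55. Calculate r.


r = cov(X,Y) / (SD_X * SD_Y)
r = 276.55 / (16.8 * 16.69)
r = 276.55 / 280.392
r = 0.9863

0.9863


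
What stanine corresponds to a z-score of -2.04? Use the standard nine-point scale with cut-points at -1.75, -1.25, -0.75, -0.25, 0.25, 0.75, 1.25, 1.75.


Stanine boundaries: [-1.75, -1.25, -0.75, -0.25, 0.25, 0.75, 1.25, 1.75]
z = -2.04
Check each boundary:
  z < -1.75
  z < -1.25
  z < -0.75
  z < -0.25
  z < 0.25
  z < 0.75
  z < 1.25
  z < 1.75
Highest qualifying boundary gives stanine = 1

1


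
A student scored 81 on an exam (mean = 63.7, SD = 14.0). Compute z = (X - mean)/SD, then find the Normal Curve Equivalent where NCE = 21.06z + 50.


z = (X - mean) / SD = (81 - 63.7) / 14.0
z = 17.3 / 14.0
z = 1.2357
NCE = NCE = 21.06z + 50
Carry z at full precision (z = 17.3 / 14.0) into the conversion:
NCE = 21.06 * (17.3 / 14.0) + 50 = 364.338 / 14.0 + 50
NCE = 26.0241 + 50
NCE = 76.0241

76.0241


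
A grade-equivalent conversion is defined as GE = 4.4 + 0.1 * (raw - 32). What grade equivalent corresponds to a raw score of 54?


raw - median = 54 - 32 = 22
slope * diff = 0.1 * 22 = 2.2
GE = 4.4 + 2.2
GE = 6.6

6.6


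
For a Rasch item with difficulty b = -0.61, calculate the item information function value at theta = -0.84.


P = 1/(1+exp(-(-0.84--0.61))) = 0.4428
I = P*(1-P) = 0.4428 * 0.5572
I = 0.2467

0.2467


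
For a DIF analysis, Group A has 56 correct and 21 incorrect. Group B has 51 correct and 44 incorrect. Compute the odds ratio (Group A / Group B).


Odds_A = 56/21 = 2.6667
Odds_B = 51/44 = 1.1591
OR = Odds_A / Odds_B = 2.6667 / 1.1591
Exactly, OR = (56 * 44) / (21 * 51) = 2464 / 1071
OR = 2.3007

2.3007


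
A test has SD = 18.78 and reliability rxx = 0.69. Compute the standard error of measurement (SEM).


SEM = SD * sqrt(1 - rxx)
SEM = 18.78 * sqrt(1 - 0.69)
SEM = 18.78 * sqrt(0.31) = 18.78 * 0.556776
SEM = 10.4563

10.4563


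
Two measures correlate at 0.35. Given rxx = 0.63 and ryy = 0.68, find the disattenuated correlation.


r_corrected = rxy / sqrt(rxx * ryy)
= 0.35 / sqrt(0.63 * 0.68)
= 0.35 / sqrt(0.4284)
= 0.35 / 0.654523
r_corrected = 0.5347

0.5347


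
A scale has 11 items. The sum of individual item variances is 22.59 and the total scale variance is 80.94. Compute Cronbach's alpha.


alpha = (k/(k-1)) * (1 - sum(si^2)/s_total^2)
= (11/10) * (1 - 22.59/80.94)
alpha = 0.793

0.793


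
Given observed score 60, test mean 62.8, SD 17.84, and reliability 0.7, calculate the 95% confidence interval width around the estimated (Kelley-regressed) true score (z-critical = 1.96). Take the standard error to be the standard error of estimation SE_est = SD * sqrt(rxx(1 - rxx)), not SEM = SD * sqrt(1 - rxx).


True score estimate = 0.7*60 + 0.3*62.8 = 60.84
SE_est = SD * sqrt(rxx * (1 - rxx)) = 17.84 * sqrt(0.7 * 0.3) = 17.84 * sqrt(0.21) = 8.175315
CI = T_est +/- z * SE_est, so width = 2 * z * SE_est = 2 * 1.96 * 8.175315
Width = 32.0472

32.0472


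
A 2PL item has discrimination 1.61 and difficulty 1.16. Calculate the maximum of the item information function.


For 2PL, max info at theta = b = 1.16
I_max = a^2 / 4 = 1.61^2 / 4
= 2.5921 / 4
I_max = 0.648

0.648


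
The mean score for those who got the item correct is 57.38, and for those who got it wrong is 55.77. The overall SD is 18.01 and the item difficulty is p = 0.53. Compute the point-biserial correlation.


q = 1 - p = 0.47
rpb = ((M1 - M0) / SD) * sqrt(p * q)
rpb = ((57.38 - 55.77) / 18.01) * sqrt(0.53 * 0.47)
rpb = 0.0446

0.0446


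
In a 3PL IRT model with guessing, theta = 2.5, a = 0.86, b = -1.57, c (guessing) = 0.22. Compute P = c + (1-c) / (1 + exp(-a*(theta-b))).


logit = 0.86*(2.5 - -1.57) = 3.5002
P* = 1/(1 + exp(-3.5002)) = 0.9707
P = 0.22 + (1 - 0.22) * 0.9707
P = 0.9771

0.9771


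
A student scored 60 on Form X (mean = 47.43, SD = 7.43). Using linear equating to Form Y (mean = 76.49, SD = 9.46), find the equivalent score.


slope = SD_Y / SD_X = 9.46 / 7.43 ~ 1.2732
intercept = mean_Y - slope * mean_X = 76.49 - (9.46 / 7.43) * 47.43 ~ 16.1013
Y = slope * X + intercept. To avoid rounding drift from the rounded slope/intercept, evaluate the equivalent form Y = mean_Y + SD_Y * (X - mean_X) / SD_X at full precision:
Y = 76.49 + 9.46 * (60 - 47.43) / 7.43
Y = 76.49 + 9.46 * 12.57 / 7.43
Y = 76.49 + 118.9122 / 7.43
Y = 76.49 + 16.0043
Y = 92.4943

92.4943


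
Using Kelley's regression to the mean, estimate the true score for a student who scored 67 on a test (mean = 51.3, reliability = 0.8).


T_est = rxx * X + (1 - rxx) * mean
T_est = 0.8 * 67 + 0.2 * 51.3
T_est = 53.6 + 10.26
T_est = 63.86

63.86


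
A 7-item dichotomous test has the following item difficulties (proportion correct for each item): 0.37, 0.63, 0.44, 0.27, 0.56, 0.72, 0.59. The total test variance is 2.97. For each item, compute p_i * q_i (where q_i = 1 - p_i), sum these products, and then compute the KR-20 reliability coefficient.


For each item, compute p_i * q_i:
  Item 1: 0.37 * 0.63 = 0.2331
  Item 2: 0.63 * 0.37 = 0.2331
  Item 3: 0.44 * 0.56 = 0.2464
  Item 4: 0.27 * 0.73 = 0.1971
  Item 5: 0.56 * 0.44 = 0.2464
  Item 6: 0.72 * 0.28 = 0.2016
  Item 7: 0.59 * 0.41 = 0.2419
Sum(p_i * q_i) = 0.2331 + 0.2331 + 0.2464 + 0.1971 + 0.2464 + 0.2016 + 0.2419 = 1.5996
KR-20 = (k/(k-1)) * (1 - Sum(p_i*q_i) / Var_total)
= (7/6) * (1 - 1.5996/2.97)
= 1.1667 * 0.4614
KR-20 = 0.5383

0.5383


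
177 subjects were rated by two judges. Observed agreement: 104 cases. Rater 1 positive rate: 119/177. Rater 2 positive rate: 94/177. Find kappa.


P_o = 104/177 = 0.587571
P_e = (119*94 + 58*83) / 31329 = 0.510709
kappa = (P_o - P_e) / (1 - P_e)
kappa = (0.587571 - 0.510709) / (1 - 0.510709)
kappa = 0.1571

0.1571


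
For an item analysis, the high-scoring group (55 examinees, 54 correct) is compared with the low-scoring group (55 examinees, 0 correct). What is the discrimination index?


p_upper = 54/55 = 0.9818
p_lower = 0/55 = 0.0
D = 0.9818 - 0.0 = 0.9818

0.9818


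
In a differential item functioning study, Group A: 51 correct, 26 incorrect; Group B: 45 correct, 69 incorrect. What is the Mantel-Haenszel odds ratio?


Odds_A = 51/26 = 1.9615
Odds_B = 45/69 = 0.6522
OR = Odds_A / Odds_B = 1.9615 / 0.6522
Exactly, OR = (51 * 69) / (26 * 45) = 3519 / 1170
OR = 3.0077

3.0077


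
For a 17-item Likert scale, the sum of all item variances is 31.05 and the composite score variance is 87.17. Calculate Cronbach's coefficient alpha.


alpha = (k/(k-1)) * (1 - sum(si^2)/s_total^2)
= (17/16) * (1 - 31.05/87.17)
alpha = 0.684

0.684


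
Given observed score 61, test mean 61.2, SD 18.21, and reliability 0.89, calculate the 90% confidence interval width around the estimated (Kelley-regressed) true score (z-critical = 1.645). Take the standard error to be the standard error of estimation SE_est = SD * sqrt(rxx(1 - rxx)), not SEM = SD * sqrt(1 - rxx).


True score estimate = 0.89*61 + 0.11*61.2 = 61.022
SE_est = SD * sqrt(rxx * (1 - rxx)) = 18.21 * sqrt(0.89 * 0.11) = 18.21 * sqrt(0.0979) = 5.697722
CI = T_est +/- z * SE_est, so width = 2 * z * SE_est = 2 * 1.645 * 5.697722
Width = 18.7455

18.7455


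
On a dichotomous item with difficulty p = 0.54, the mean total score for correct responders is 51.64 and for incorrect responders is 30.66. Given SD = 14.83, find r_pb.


q = 1 - p = 0.46
rpb = ((M1 - M0) / SD) * sqrt(p * q)
rpb = ((51.64 - 30.66) / 14.83) * sqrt(0.54 * 0.46)
rpb = 0.7051

0.7051


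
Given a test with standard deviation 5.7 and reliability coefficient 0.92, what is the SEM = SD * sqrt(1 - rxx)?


SEM = SD * sqrt(1 - rxx)
SEM = 5.7 * sqrt(1 - 0.92)
SEM = 5.7 * sqrt(0.08) = 5.7 * 0.282843
SEM = 1.6122

1.6122


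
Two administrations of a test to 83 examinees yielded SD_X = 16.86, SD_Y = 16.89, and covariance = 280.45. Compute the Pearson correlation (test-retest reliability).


r = cov(X,Y) / (SD_X * SD_Y)
r = 280.45 / (16.86 * 16.89)
r = 280.45 / 284.7654
r = 0.9848

0.9848


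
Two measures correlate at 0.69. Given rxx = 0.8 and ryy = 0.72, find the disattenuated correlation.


r_corrected = rxy / sqrt(rxx * ryy)
= 0.69 / sqrt(0.8 * 0.72)
= 0.69 / sqrt(0.576)
= 0.69 / 0.758947
r_corrected = 0.9092

0.9092


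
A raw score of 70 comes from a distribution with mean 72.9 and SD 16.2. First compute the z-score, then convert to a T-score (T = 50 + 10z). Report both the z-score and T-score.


z = (X - mean) / SD = (70 - 72.9) / 16.2
z = -2.9 / 16.2
z = -0.179
T-score = T = 50 + 10z
Carry z at full precision (z = -2.9 / 16.2) into the conversion:
T-score = 50 + 10 * (-2.9 / 16.2) = 50 + -29 / 16.2
T-score = 50 + -1.7901
T-score = 48.2099

48.2099


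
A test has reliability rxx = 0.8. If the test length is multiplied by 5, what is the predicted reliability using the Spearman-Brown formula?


r_new = (n * rxx) / (1 + (n-1) * rxx)
r_new = (5 * 0.8) / (1 + 4 * 0.8)
r_new = 4.0 / 4.2
r_new = 0.9524

0.9524


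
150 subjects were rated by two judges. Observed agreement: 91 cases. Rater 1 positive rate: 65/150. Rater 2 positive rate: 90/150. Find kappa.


P_o = 91/150 = 0.606667
P_e = (65*90 + 85*60) / 22500 = 0.486667
kappa = (P_o - P_e) / (1 - P_e)
kappa = (0.606667 - 0.486667) / (1 - 0.486667)
kappa = 0.2338

0.2338


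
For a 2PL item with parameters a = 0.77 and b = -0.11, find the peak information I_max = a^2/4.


For 2PL, max info at theta = b = -0.11
I_max = a^2 / 4 = 0.77^2 / 4
= 0.5929 / 4
I_max = 0.1482

0.1482


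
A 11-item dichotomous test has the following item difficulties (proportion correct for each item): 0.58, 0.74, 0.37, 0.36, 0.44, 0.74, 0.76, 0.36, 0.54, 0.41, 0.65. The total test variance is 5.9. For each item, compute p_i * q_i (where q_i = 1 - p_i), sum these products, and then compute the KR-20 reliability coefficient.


For each item, compute p_i * q_i:
  Item 1: 0.58 * 0.42 = 0.2436
  Item 2: 0.74 * 0.26 = 0.1924
  Item 3: 0.37 * 0.63 = 0.2331
  Item 4: 0.36 * 0.64 = 0.2304
  Item 5: 0.44 * 0.56 = 0.2464
  Item 6: 0.74 * 0.26 = 0.1924
  Item 7: 0.76 * 0.24 = 0.1824
  Item 8: 0.36 * 0.64 = 0.2304
  Item 9: 0.54 * 0.46 = 0.2484
  Item 10: 0.41 * 0.59 = 0.2419
  Item 11: 0.65 * 0.35 = 0.2275
Sum(p_i * q_i) = 0.2436 + 0.1924 + 0.2331 + 0.2304 + 0.2464 + 0.1924 + 0.1824 + 0.2304 + 0.2484 + 0.2419 + 0.2275 = 2.4689
KR-20 = (k/(k-1)) * (1 - Sum(p_i*q_i) / Var_total)
= (11/10) * (1 - 2.4689/5.9)
= 1.1 * 0.5815
KR-20 = 0.6397

0.6397


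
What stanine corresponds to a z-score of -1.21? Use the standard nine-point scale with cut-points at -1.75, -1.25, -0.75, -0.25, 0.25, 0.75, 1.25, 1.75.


Stanine boundaries: [-1.75, -1.25, -0.75, -0.25, 0.25, 0.75, 1.25, 1.75]
z = -1.21
Check each boundary:
  z >= -1.75 -> could be stanine 2
  z >= -1.25 -> could be stanine 3
  z < -0.75
  z < -0.25
  z < 0.25
  z < 0.75
  z < 1.25
  z < 1.75
Highest qualifying boundary gives stanine = 3

3


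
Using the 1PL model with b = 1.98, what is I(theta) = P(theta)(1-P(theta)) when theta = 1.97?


P = 1/(1+exp(-(1.97-1.98))) = 0.4975
I = P*(1-P) = 0.4975 * 0.5025
I = 0.25

0.25


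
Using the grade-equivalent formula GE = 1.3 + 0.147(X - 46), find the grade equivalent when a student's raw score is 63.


raw - median = 63 - 46 = 17
slope * diff = 0.147 * 17 = 2.499
GE = 1.3 + 2.499
GE = 3.799

3.799


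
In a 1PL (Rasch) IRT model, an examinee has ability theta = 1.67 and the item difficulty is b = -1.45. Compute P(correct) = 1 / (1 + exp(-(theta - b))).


theta - b = 1.67 - -1.45 = 3.12
exp(-(theta - b)) = exp(-3.12) = 0.0442
P = 1 / (1 + 0.0442)
P = 0.9577

0.9577


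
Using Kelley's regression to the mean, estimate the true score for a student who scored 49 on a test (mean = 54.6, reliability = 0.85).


T_est = rxx * X + (1 - rxx) * mean
T_est = 0.85 * 49 + 0.15 * 54.6
T_est = 41.65 + 8.19
T_est = 49.84

49.84


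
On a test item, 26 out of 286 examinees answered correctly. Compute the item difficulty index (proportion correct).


Item difficulty p = number correct / total examinees
p = 26 / 286
p = 0.0909

0.0909


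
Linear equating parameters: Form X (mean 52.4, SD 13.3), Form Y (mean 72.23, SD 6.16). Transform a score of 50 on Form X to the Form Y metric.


slope = SD_Y / SD_X = 6.16 / 13.3 ~ 0.4632
intercept = mean_Y - slope * mean_X = 72.23 - (6.16 / 13.3) * 52.4 ~ 47.9605
Y = slope * X + intercept. To avoid rounding drift from the rounded slope/intercept, evaluate the equivalent form Y = mean_Y + SD_Y * (X - mean_X) / SD_X at full precision:
Y = 72.23 + 6.16 * (50 - 52.4) / 13.3
Y = 72.23 - 6.16 * 2.4 / 13.3
Y = 72.23 - 14.784 / 13.3
Y = 72.23 - 1.1116
Y = 71.1184

71.1184


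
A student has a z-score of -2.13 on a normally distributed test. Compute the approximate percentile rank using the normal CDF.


CDF(z) = 0.5 * (1 + erf(z/sqrt(2)))
erf(-1.5061) = -0.9668
CDF = 0.0166
Percentile rank = 0.0166 * 100 = 1.66

1.66


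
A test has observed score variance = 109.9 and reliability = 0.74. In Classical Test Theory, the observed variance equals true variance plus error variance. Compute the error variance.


var_true = rxx * var_obs = 0.74 * 109.9 = 81.326
var_error = var_obs - var_true
var_error = 109.9 - 81.326
var_error = 28.574

28.574


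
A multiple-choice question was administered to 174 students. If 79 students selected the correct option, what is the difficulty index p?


Item difficulty p = number correct / total examinees
p = 79 / 174
p = 0.454

0.454


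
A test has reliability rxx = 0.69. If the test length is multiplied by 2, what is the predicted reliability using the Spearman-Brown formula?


r_new = (n * rxx) / (1 + (n-1) * rxx)
r_new = (2 * 0.69) / (1 + 1 * 0.69)
r_new = 1.38 / 1.69
r_new = 0.8166

0.8166


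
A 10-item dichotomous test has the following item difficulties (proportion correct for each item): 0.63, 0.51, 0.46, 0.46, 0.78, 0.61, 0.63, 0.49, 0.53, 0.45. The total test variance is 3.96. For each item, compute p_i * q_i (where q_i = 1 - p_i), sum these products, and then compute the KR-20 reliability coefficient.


For each item, compute p_i * q_i:
  Item 1: 0.63 * 0.37 = 0.2331
  Item 2: 0.51 * 0.49 = 0.2499
  Item 3: 0.46 * 0.54 = 0.2484
  Item 4: 0.46 * 0.54 = 0.2484
  Item 5: 0.78 * 0.22 = 0.1716
  Item 6: 0.61 * 0.39 = 0.2379
  Item 7: 0.63 * 0.37 = 0.2331
  Item 8: 0.49 * 0.51 = 0.2499
  Item 9: 0.53 * 0.47 = 0.2491
  Item 10: 0.45 * 0.55 = 0.2475
Sum(p_i * q_i) = 0.2331 + 0.2499 + 0.2484 + 0.2484 + 0.1716 + 0.2379 + 0.2331 + 0.2499 + 0.2491 + 0.2475 = 2.3689
KR-20 = (k/(k-1)) * (1 - Sum(p_i*q_i) / Var_total)
= (10/9) * (1 - 2.3689/3.96)
= 1.1111 * 0.4018
KR-20 = 0.4464

0.4464


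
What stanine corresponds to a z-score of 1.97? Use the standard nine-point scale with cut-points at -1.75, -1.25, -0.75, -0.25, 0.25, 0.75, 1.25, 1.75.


Stanine boundaries: [-1.75, -1.25, -0.75, -0.25, 0.25, 0.75, 1.25, 1.75]
z = 1.97
Check each boundary:
  z >= -1.75 -> could be stanine 2
  z >= -1.25 -> could be stanine 3
  z >= -0.75 -> could be stanine 4
  z >= -0.25 -> could be stanine 5
  z >= 0.25 -> could be stanine 6
  z >= 0.75 -> could be stanine 7
  z >= 1.25 -> could be stanine 8
  z >= 1.75 -> could be stanine 9
Highest qualifying boundary gives stanine = 9

9


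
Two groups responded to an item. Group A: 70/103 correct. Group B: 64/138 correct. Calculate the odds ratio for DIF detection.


Odds_A = 70/33 = 2.1212
Odds_B = 64/74 = 0.8649
OR = Odds_A / Odds_B = 2.1212 / 0.8649
Exactly, OR = (70 * 74) / (33 * 64) = 5180 / 2112
OR = 2.4527

2.4527


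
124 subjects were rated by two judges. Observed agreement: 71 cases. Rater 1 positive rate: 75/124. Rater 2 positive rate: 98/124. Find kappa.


P_o = 71/124 = 0.572581
P_e = (75*98 + 49*26) / 15376 = 0.560874
kappa = (P_o - P_e) / (1 - P_e)
kappa = (0.572581 - 0.560874) / (1 - 0.560874)
kappa = 0.0267

0.0267


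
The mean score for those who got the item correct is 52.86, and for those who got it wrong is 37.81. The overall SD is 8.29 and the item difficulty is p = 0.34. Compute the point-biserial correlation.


q = 1 - p = 0.66
rpb = ((M1 - M0) / SD) * sqrt(p * q)
rpb = ((52.86 - 37.81) / 8.29) * sqrt(0.34 * 0.66)
rpb = 0.86

0.86


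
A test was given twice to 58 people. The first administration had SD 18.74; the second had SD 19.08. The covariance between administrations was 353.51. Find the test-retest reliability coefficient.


r = cov(X,Y) / (SD_X * SD_Y)
r = 353.51 / (18.74 * 19.08)
r = 353.51 / 357.5592
r = 0.9887

0.9887


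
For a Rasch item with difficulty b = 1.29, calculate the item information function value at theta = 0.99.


P = 1/(1+exp(-(0.99-1.29))) = 0.4256
I = P*(1-P) = 0.4256 * 0.5744
I = 0.2445

0.2445


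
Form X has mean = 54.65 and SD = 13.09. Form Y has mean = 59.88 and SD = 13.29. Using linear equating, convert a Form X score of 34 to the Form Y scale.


slope = SD_Y / SD_X = 13.29 / 13.09 ~ 1.0153
intercept = mean_Y - slope * mean_X = 59.88 - (13.29 / 13.09) * 54.65 ~ 4.395
Y = slope * X + intercept. To avoid rounding drift from the rounded slope/intercept, evaluate the equivalent form Y = mean_Y + SD_Y * (X - mean_X) / SD_X at full precision:
Y = 59.88 + 13.29 * (34 - 54.65) / 13.09
Y = 59.88 - 13.29 * 20.65 / 13.09
Y = 59.88 - 274.4385 / 13.09
Y = 59.88 - 20.9655
Y = 38.9145

38.9145


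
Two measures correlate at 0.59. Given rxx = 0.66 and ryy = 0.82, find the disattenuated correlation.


r_corrected = rxy / sqrt(rxx * ryy)
= 0.59 / sqrt(0.66 * 0.82)
= 0.59 / sqrt(0.5412)
= 0.59 / 0.735663
r_corrected = 0.802

0.802


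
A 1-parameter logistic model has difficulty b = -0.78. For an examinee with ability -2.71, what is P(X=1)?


theta - b = -2.71 - -0.78 = -1.93
exp(-(theta - b)) = exp(1.93) = 6.8895
P = 1 / (1 + 6.8895)
P = 0.1268

0.1268


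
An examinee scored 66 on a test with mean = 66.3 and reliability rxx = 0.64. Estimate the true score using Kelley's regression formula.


T_est = rxx * X + (1 - rxx) * mean
T_est = 0.64 * 66 + 0.36 * 66.3
T_est = 42.24 + 23.868
T_est = 66.108

66.108


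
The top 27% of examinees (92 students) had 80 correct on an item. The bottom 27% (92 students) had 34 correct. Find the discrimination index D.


p_upper = 80/92 = 0.8696
p_lower = 34/92 = 0.3696
D = 0.8696 - 0.3696 = 0.5

0.5


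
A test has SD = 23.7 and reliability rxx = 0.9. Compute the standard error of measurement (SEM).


SEM = SD * sqrt(1 - rxx)
SEM = 23.7 * sqrt(1 - 0.9)
SEM = 23.7 * sqrt(0.1) = 23.7 * 0.316228
SEM = 7.4946

7.4946


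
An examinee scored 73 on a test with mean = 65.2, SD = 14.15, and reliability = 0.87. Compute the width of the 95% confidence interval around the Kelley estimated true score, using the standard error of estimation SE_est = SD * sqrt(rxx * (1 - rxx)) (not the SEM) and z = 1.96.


True score estimate = 0.87*73 + 0.13*65.2 = 71.986
SE_est = SD * sqrt(rxx * (1 - rxx)) = 14.15 * sqrt(0.87 * 0.13) = 14.15 * sqrt(0.1131) = 4.758694
CI = T_est +/- z * SE_est, so width = 2 * z * SE_est = 2 * 1.96 * 4.758694
Width = 18.6541

18.6541


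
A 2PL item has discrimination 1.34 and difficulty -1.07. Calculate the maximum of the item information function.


For 2PL, max info at theta = b = -1.07
I_max = a^2 / 4 = 1.34^2 / 4
= 1.7956 / 4
I_max = 0.4489

0.4489


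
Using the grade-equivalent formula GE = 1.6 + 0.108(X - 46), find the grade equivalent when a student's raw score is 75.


raw - median = 75 - 46 = 29
slope * diff = 0.108 * 29 = 3.132
GE = 1.6 + 3.132
GE = 4.732

4.732


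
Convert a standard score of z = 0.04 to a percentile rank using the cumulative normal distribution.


CDF(z) = 0.5 * (1 + erf(z/sqrt(2)))
erf(0.0283) = 0.0319
CDF = 0.516
Percentile rank = 0.516 * 100 = 51.6

51.6


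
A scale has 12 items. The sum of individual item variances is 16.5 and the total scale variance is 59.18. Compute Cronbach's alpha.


alpha = (k/(k-1)) * (1 - sum(si^2)/s_total^2)
= (12/11) * (1 - 16.5/59.18)
alpha = 0.7868

0.7868


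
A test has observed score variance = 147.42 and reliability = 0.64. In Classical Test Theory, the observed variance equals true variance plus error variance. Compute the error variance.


var_true = rxx * var_obs = 0.64 * 147.42 = 94.3488
var_error = var_obs - var_true
var_error = 147.42 - 94.3488
var_error = 53.0712

53.0712


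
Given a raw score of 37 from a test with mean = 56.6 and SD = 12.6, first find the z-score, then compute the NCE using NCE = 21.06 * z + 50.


z = (X - mean) / SD = (37 - 56.6) / 12.6
z = -19.6 / 12.6
z = -1.5556
NCE = NCE = 21.06z + 50
Carry z at full precision (z = -19.6 / 12.6) into the conversion:
NCE = 21.06 * (-19.6 / 12.6) + 50 = -412.776 / 12.6 + 50
NCE = -32.76 + 50
NCE = 17.24

17.24


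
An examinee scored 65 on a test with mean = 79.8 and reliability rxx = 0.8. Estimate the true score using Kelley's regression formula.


T_est = rxx * X + (1 - rxx) * mean
T_est = 0.8 * 65 + 0.2 * 79.8
T_est = 52.0 + 15.96
T_est = 67.96

67.96


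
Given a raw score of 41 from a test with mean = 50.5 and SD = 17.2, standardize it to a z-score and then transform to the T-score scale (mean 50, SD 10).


z = (X - mean) / SD = (41 - 50.5) / 17.2
z = -9.5 / 17.2
z = -0.5523
T-score = T = 50 + 10z
Carry z at full precision (z = -9.5 / 17.2) into the conversion:
T-score = 50 + 10 * (-9.5 / 17.2) = 50 + -95 / 17.2
T-score = 50 + -5.5233
T-score = 44.4767

44.4767


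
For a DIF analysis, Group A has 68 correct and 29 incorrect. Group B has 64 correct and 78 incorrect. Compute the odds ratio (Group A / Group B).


Odds_A = 68/29 = 2.3448
Odds_B = 64/78 = 0.8205
OR = Odds_A / Odds_B = 2.3448 / 0.8205
Exactly, OR = (68 * 78) / (29 * 64) = 5304 / 1856
OR = 2.8578

2.8578


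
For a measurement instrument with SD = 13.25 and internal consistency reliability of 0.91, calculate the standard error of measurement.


SEM = SD * sqrt(1 - rxx)
SEM = 13.25 * sqrt(1 - 0.91)
SEM = 13.25 * sqrt(0.09) = 13.25 * 0.3
SEM = 3.975

3.975


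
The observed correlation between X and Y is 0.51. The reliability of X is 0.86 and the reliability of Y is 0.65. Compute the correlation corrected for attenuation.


r_corrected = rxy / sqrt(rxx * ryy)
= 0.51 / sqrt(0.86 * 0.65)
= 0.51 / sqrt(0.559)
= 0.51 / 0.747663
r_corrected = 0.6821

0.6821


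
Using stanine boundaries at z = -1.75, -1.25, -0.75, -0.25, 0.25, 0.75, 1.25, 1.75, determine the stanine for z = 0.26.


Stanine boundaries: [-1.75, -1.25, -0.75, -0.25, 0.25, 0.75, 1.25, 1.75]
z = 0.26
Check each boundary:
  z >= -1.75 -> could be stanine 2
  z >= -1.25 -> could be stanine 3
  z >= -0.75 -> could be stanine 4
  z >= -0.25 -> could be stanine 5
  z >= 0.25 -> could be stanine 6
  z < 0.75
  z < 1.25
  z < 1.75
Highest qualifying boundary gives stanine = 6

6


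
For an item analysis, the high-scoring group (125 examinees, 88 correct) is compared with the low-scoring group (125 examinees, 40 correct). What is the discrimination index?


p_upper = 88/125 = 0.704
p_lower = 40/125 = 0.32
D = 0.704 - 0.32 = 0.384

0.384


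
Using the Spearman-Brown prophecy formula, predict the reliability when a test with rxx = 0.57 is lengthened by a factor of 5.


r_new = (n * rxx) / (1 + (n-1) * rxx)
r_new = (5 * 0.57) / (1 + 4 * 0.57)
r_new = 2.85 / 3.28
r_new = 0.8689

0.8689


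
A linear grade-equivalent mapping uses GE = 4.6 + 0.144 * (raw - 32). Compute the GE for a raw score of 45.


raw - median = 45 - 32 = 13
slope * diff = 0.144 * 13 = 1.872
GE = 4.6 + 1.872
GE = 6.472

6.472


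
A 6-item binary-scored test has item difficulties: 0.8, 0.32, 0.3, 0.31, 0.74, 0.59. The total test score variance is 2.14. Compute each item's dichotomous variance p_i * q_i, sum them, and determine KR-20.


For each item, compute p_i * q_i:
  Item 1: 0.8 * 0.2 = 0.16
  Item 2: 0.32 * 0.68 = 0.2176
  Item 3: 0.3 * 0.7 = 0.21
  Item 4: 0.31 * 0.69 = 0.2139
  Item 5: 0.74 * 0.26 = 0.1924
  Item 6: 0.59 * 0.41 = 0.2419
Sum(p_i * q_i) = 0.16 + 0.2176 + 0.21 + 0.2139 + 0.1924 + 0.2419 = 1.2358
KR-20 = (k/(k-1)) * (1 - Sum(p_i*q_i) / Var_total)
= (6/5) * (1 - 1.2358/2.14)
= 1.2 * 0.4225
KR-20 = 0.507

0.507
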